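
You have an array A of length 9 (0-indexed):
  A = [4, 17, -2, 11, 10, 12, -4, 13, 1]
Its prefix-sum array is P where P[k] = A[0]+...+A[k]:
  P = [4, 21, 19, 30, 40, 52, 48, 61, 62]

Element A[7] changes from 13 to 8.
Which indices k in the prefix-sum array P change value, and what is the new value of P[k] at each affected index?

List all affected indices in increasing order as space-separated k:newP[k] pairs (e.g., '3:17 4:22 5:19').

Answer: 7:56 8:57

Derivation:
P[k] = A[0] + ... + A[k]
P[k] includes A[7] iff k >= 7
Affected indices: 7, 8, ..., 8; delta = -5
  P[7]: 61 + -5 = 56
  P[8]: 62 + -5 = 57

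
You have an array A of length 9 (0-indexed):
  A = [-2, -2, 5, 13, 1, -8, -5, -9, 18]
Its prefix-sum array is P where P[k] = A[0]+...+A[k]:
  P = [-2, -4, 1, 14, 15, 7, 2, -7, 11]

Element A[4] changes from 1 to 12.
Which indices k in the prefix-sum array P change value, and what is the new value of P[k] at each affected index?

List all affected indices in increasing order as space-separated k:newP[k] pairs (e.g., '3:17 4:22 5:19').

Answer: 4:26 5:18 6:13 7:4 8:22

Derivation:
P[k] = A[0] + ... + A[k]
P[k] includes A[4] iff k >= 4
Affected indices: 4, 5, ..., 8; delta = 11
  P[4]: 15 + 11 = 26
  P[5]: 7 + 11 = 18
  P[6]: 2 + 11 = 13
  P[7]: -7 + 11 = 4
  P[8]: 11 + 11 = 22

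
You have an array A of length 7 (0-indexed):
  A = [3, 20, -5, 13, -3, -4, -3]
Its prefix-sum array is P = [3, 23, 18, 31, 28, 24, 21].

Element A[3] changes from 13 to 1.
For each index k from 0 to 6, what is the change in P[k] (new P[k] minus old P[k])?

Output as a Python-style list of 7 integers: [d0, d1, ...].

Answer: [0, 0, 0, -12, -12, -12, -12]

Derivation:
Element change: A[3] 13 -> 1, delta = -12
For k < 3: P[k] unchanged, delta_P[k] = 0
For k >= 3: P[k] shifts by exactly -12
Delta array: [0, 0, 0, -12, -12, -12, -12]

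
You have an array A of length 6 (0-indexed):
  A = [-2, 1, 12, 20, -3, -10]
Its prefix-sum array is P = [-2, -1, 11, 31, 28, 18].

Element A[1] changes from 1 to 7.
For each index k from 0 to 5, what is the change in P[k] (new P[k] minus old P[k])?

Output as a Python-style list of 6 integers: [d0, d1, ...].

Answer: [0, 6, 6, 6, 6, 6]

Derivation:
Element change: A[1] 1 -> 7, delta = 6
For k < 1: P[k] unchanged, delta_P[k] = 0
For k >= 1: P[k] shifts by exactly 6
Delta array: [0, 6, 6, 6, 6, 6]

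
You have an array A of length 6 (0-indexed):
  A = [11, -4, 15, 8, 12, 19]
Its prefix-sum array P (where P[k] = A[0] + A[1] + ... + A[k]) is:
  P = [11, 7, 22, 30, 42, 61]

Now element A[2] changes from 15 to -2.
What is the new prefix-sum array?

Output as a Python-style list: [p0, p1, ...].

Change: A[2] 15 -> -2, delta = -17
P[k] for k < 2: unchanged (A[2] not included)
P[k] for k >= 2: shift by delta = -17
  P[0] = 11 + 0 = 11
  P[1] = 7 + 0 = 7
  P[2] = 22 + -17 = 5
  P[3] = 30 + -17 = 13
  P[4] = 42 + -17 = 25
  P[5] = 61 + -17 = 44

Answer: [11, 7, 5, 13, 25, 44]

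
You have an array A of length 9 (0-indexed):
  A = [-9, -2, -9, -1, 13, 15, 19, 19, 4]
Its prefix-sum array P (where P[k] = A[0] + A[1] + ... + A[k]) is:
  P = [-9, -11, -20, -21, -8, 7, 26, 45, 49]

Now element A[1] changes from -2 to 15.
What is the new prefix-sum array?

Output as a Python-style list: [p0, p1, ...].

Change: A[1] -2 -> 15, delta = 17
P[k] for k < 1: unchanged (A[1] not included)
P[k] for k >= 1: shift by delta = 17
  P[0] = -9 + 0 = -9
  P[1] = -11 + 17 = 6
  P[2] = -20 + 17 = -3
  P[3] = -21 + 17 = -4
  P[4] = -8 + 17 = 9
  P[5] = 7 + 17 = 24
  P[6] = 26 + 17 = 43
  P[7] = 45 + 17 = 62
  P[8] = 49 + 17 = 66

Answer: [-9, 6, -3, -4, 9, 24, 43, 62, 66]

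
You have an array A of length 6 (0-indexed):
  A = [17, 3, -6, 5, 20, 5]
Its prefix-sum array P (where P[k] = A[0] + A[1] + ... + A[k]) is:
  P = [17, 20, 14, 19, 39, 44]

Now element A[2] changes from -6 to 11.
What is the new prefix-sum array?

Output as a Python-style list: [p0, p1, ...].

Answer: [17, 20, 31, 36, 56, 61]

Derivation:
Change: A[2] -6 -> 11, delta = 17
P[k] for k < 2: unchanged (A[2] not included)
P[k] for k >= 2: shift by delta = 17
  P[0] = 17 + 0 = 17
  P[1] = 20 + 0 = 20
  P[2] = 14 + 17 = 31
  P[3] = 19 + 17 = 36
  P[4] = 39 + 17 = 56
  P[5] = 44 + 17 = 61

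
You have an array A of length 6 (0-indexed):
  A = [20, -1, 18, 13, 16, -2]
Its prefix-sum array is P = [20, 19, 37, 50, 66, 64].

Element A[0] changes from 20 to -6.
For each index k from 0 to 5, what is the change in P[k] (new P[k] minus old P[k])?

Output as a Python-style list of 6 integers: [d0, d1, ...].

Element change: A[0] 20 -> -6, delta = -26
For k < 0: P[k] unchanged, delta_P[k] = 0
For k >= 0: P[k] shifts by exactly -26
Delta array: [-26, -26, -26, -26, -26, -26]

Answer: [-26, -26, -26, -26, -26, -26]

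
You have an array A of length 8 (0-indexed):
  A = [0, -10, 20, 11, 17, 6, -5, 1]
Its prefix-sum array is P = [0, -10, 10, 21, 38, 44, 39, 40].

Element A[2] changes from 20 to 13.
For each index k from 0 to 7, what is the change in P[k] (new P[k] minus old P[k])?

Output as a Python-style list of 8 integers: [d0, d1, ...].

Element change: A[2] 20 -> 13, delta = -7
For k < 2: P[k] unchanged, delta_P[k] = 0
For k >= 2: P[k] shifts by exactly -7
Delta array: [0, 0, -7, -7, -7, -7, -7, -7]

Answer: [0, 0, -7, -7, -7, -7, -7, -7]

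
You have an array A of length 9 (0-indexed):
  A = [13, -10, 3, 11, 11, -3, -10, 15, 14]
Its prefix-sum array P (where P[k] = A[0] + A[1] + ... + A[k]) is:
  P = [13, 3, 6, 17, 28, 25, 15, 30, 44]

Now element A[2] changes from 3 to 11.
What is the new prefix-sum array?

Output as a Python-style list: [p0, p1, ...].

Change: A[2] 3 -> 11, delta = 8
P[k] for k < 2: unchanged (A[2] not included)
P[k] for k >= 2: shift by delta = 8
  P[0] = 13 + 0 = 13
  P[1] = 3 + 0 = 3
  P[2] = 6 + 8 = 14
  P[3] = 17 + 8 = 25
  P[4] = 28 + 8 = 36
  P[5] = 25 + 8 = 33
  P[6] = 15 + 8 = 23
  P[7] = 30 + 8 = 38
  P[8] = 44 + 8 = 52

Answer: [13, 3, 14, 25, 36, 33, 23, 38, 52]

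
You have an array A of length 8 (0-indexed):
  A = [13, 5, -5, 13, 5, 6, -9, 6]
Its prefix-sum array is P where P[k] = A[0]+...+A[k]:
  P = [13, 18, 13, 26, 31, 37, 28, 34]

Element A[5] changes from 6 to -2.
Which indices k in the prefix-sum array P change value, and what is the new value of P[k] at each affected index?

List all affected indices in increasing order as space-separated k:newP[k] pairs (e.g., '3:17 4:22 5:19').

Answer: 5:29 6:20 7:26

Derivation:
P[k] = A[0] + ... + A[k]
P[k] includes A[5] iff k >= 5
Affected indices: 5, 6, ..., 7; delta = -8
  P[5]: 37 + -8 = 29
  P[6]: 28 + -8 = 20
  P[7]: 34 + -8 = 26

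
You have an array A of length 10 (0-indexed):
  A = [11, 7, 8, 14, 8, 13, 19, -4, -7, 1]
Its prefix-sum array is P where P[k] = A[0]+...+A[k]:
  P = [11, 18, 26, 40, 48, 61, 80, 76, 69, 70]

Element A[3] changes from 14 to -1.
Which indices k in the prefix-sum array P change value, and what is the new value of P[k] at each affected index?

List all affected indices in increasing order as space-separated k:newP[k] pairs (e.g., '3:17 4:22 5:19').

P[k] = A[0] + ... + A[k]
P[k] includes A[3] iff k >= 3
Affected indices: 3, 4, ..., 9; delta = -15
  P[3]: 40 + -15 = 25
  P[4]: 48 + -15 = 33
  P[5]: 61 + -15 = 46
  P[6]: 80 + -15 = 65
  P[7]: 76 + -15 = 61
  P[8]: 69 + -15 = 54
  P[9]: 70 + -15 = 55

Answer: 3:25 4:33 5:46 6:65 7:61 8:54 9:55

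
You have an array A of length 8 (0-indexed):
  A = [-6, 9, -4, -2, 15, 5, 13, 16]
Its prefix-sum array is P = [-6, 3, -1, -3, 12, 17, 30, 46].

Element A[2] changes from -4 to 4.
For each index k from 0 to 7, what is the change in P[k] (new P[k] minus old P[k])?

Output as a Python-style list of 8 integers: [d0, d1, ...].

Element change: A[2] -4 -> 4, delta = 8
For k < 2: P[k] unchanged, delta_P[k] = 0
For k >= 2: P[k] shifts by exactly 8
Delta array: [0, 0, 8, 8, 8, 8, 8, 8]

Answer: [0, 0, 8, 8, 8, 8, 8, 8]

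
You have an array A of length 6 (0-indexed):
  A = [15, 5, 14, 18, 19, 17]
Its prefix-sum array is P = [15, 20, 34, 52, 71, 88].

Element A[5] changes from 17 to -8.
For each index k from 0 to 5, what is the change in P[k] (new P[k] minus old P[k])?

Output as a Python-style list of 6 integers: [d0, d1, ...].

Answer: [0, 0, 0, 0, 0, -25]

Derivation:
Element change: A[5] 17 -> -8, delta = -25
For k < 5: P[k] unchanged, delta_P[k] = 0
For k >= 5: P[k] shifts by exactly -25
Delta array: [0, 0, 0, 0, 0, -25]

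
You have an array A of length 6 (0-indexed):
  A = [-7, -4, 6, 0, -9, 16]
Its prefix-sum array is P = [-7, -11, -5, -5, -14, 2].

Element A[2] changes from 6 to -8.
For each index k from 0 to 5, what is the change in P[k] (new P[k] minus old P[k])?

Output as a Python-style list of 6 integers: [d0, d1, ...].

Answer: [0, 0, -14, -14, -14, -14]

Derivation:
Element change: A[2] 6 -> -8, delta = -14
For k < 2: P[k] unchanged, delta_P[k] = 0
For k >= 2: P[k] shifts by exactly -14
Delta array: [0, 0, -14, -14, -14, -14]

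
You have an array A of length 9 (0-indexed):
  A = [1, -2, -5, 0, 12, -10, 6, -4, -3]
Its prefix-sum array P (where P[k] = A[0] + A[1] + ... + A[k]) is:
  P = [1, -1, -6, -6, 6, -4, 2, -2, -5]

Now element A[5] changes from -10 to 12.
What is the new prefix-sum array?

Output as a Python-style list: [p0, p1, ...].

Change: A[5] -10 -> 12, delta = 22
P[k] for k < 5: unchanged (A[5] not included)
P[k] for k >= 5: shift by delta = 22
  P[0] = 1 + 0 = 1
  P[1] = -1 + 0 = -1
  P[2] = -6 + 0 = -6
  P[3] = -6 + 0 = -6
  P[4] = 6 + 0 = 6
  P[5] = -4 + 22 = 18
  P[6] = 2 + 22 = 24
  P[7] = -2 + 22 = 20
  P[8] = -5 + 22 = 17

Answer: [1, -1, -6, -6, 6, 18, 24, 20, 17]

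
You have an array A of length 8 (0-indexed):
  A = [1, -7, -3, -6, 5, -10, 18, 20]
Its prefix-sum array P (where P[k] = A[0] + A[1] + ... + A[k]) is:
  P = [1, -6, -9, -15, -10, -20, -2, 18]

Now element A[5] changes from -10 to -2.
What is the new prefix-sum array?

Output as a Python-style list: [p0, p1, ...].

Change: A[5] -10 -> -2, delta = 8
P[k] for k < 5: unchanged (A[5] not included)
P[k] for k >= 5: shift by delta = 8
  P[0] = 1 + 0 = 1
  P[1] = -6 + 0 = -6
  P[2] = -9 + 0 = -9
  P[3] = -15 + 0 = -15
  P[4] = -10 + 0 = -10
  P[5] = -20 + 8 = -12
  P[6] = -2 + 8 = 6
  P[7] = 18 + 8 = 26

Answer: [1, -6, -9, -15, -10, -12, 6, 26]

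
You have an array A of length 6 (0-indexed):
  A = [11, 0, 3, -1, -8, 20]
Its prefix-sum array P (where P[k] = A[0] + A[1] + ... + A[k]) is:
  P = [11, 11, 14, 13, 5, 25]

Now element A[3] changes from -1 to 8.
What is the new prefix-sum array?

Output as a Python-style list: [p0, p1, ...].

Change: A[3] -1 -> 8, delta = 9
P[k] for k < 3: unchanged (A[3] not included)
P[k] for k >= 3: shift by delta = 9
  P[0] = 11 + 0 = 11
  P[1] = 11 + 0 = 11
  P[2] = 14 + 0 = 14
  P[3] = 13 + 9 = 22
  P[4] = 5 + 9 = 14
  P[5] = 25 + 9 = 34

Answer: [11, 11, 14, 22, 14, 34]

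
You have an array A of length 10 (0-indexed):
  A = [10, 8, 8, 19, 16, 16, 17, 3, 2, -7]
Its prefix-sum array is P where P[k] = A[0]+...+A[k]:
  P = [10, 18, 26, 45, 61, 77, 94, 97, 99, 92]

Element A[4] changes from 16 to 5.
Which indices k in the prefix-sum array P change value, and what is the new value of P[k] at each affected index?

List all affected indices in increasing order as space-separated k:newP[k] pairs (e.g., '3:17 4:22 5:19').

Answer: 4:50 5:66 6:83 7:86 8:88 9:81

Derivation:
P[k] = A[0] + ... + A[k]
P[k] includes A[4] iff k >= 4
Affected indices: 4, 5, ..., 9; delta = -11
  P[4]: 61 + -11 = 50
  P[5]: 77 + -11 = 66
  P[6]: 94 + -11 = 83
  P[7]: 97 + -11 = 86
  P[8]: 99 + -11 = 88
  P[9]: 92 + -11 = 81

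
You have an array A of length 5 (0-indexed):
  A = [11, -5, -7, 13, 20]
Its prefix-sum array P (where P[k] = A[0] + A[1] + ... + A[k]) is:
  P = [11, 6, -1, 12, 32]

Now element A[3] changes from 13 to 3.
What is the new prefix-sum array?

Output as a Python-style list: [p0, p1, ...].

Change: A[3] 13 -> 3, delta = -10
P[k] for k < 3: unchanged (A[3] not included)
P[k] for k >= 3: shift by delta = -10
  P[0] = 11 + 0 = 11
  P[1] = 6 + 0 = 6
  P[2] = -1 + 0 = -1
  P[3] = 12 + -10 = 2
  P[4] = 32 + -10 = 22

Answer: [11, 6, -1, 2, 22]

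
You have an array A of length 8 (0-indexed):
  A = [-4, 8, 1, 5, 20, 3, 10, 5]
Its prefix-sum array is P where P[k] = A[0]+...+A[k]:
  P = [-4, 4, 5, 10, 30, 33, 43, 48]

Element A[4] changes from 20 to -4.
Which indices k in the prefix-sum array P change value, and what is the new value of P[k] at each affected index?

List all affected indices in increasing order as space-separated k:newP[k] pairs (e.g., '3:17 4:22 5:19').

Answer: 4:6 5:9 6:19 7:24

Derivation:
P[k] = A[0] + ... + A[k]
P[k] includes A[4] iff k >= 4
Affected indices: 4, 5, ..., 7; delta = -24
  P[4]: 30 + -24 = 6
  P[5]: 33 + -24 = 9
  P[6]: 43 + -24 = 19
  P[7]: 48 + -24 = 24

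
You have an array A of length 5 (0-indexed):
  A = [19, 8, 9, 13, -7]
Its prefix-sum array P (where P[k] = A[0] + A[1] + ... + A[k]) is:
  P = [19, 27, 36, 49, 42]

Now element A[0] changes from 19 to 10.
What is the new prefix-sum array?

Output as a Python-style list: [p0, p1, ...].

Change: A[0] 19 -> 10, delta = -9
P[k] for k < 0: unchanged (A[0] not included)
P[k] for k >= 0: shift by delta = -9
  P[0] = 19 + -9 = 10
  P[1] = 27 + -9 = 18
  P[2] = 36 + -9 = 27
  P[3] = 49 + -9 = 40
  P[4] = 42 + -9 = 33

Answer: [10, 18, 27, 40, 33]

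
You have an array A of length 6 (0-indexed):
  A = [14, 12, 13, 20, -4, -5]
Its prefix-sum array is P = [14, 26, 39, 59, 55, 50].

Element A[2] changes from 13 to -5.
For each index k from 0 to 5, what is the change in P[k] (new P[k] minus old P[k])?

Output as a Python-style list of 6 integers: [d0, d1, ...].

Element change: A[2] 13 -> -5, delta = -18
For k < 2: P[k] unchanged, delta_P[k] = 0
For k >= 2: P[k] shifts by exactly -18
Delta array: [0, 0, -18, -18, -18, -18]

Answer: [0, 0, -18, -18, -18, -18]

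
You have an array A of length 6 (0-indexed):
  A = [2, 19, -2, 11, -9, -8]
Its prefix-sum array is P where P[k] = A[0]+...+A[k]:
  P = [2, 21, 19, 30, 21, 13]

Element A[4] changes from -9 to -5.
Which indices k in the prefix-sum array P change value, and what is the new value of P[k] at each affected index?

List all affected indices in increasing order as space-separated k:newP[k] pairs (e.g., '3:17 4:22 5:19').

P[k] = A[0] + ... + A[k]
P[k] includes A[4] iff k >= 4
Affected indices: 4, 5, ..., 5; delta = 4
  P[4]: 21 + 4 = 25
  P[5]: 13 + 4 = 17

Answer: 4:25 5:17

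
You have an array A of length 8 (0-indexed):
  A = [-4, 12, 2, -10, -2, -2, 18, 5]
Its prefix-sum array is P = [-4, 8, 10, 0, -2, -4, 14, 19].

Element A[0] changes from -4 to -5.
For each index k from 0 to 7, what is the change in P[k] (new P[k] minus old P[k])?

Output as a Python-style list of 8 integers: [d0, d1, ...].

Answer: [-1, -1, -1, -1, -1, -1, -1, -1]

Derivation:
Element change: A[0] -4 -> -5, delta = -1
For k < 0: P[k] unchanged, delta_P[k] = 0
For k >= 0: P[k] shifts by exactly -1
Delta array: [-1, -1, -1, -1, -1, -1, -1, -1]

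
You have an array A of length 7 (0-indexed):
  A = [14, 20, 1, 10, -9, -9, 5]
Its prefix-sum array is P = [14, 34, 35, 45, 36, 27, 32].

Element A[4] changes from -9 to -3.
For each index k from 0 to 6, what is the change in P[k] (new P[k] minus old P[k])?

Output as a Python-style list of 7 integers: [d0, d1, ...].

Element change: A[4] -9 -> -3, delta = 6
For k < 4: P[k] unchanged, delta_P[k] = 0
For k >= 4: P[k] shifts by exactly 6
Delta array: [0, 0, 0, 0, 6, 6, 6]

Answer: [0, 0, 0, 0, 6, 6, 6]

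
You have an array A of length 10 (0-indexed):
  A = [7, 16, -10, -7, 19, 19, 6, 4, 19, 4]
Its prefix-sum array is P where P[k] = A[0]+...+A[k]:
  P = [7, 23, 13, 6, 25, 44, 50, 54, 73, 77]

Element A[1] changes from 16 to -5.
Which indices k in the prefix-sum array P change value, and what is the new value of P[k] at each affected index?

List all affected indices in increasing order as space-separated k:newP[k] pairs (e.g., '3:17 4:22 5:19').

Answer: 1:2 2:-8 3:-15 4:4 5:23 6:29 7:33 8:52 9:56

Derivation:
P[k] = A[0] + ... + A[k]
P[k] includes A[1] iff k >= 1
Affected indices: 1, 2, ..., 9; delta = -21
  P[1]: 23 + -21 = 2
  P[2]: 13 + -21 = -8
  P[3]: 6 + -21 = -15
  P[4]: 25 + -21 = 4
  P[5]: 44 + -21 = 23
  P[6]: 50 + -21 = 29
  P[7]: 54 + -21 = 33
  P[8]: 73 + -21 = 52
  P[9]: 77 + -21 = 56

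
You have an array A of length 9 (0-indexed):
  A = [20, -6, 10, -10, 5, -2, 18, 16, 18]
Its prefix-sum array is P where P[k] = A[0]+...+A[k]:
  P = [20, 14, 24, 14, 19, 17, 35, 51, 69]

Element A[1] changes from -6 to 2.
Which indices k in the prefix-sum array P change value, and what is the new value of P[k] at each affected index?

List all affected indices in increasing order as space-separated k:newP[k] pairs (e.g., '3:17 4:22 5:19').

P[k] = A[0] + ... + A[k]
P[k] includes A[1] iff k >= 1
Affected indices: 1, 2, ..., 8; delta = 8
  P[1]: 14 + 8 = 22
  P[2]: 24 + 8 = 32
  P[3]: 14 + 8 = 22
  P[4]: 19 + 8 = 27
  P[5]: 17 + 8 = 25
  P[6]: 35 + 8 = 43
  P[7]: 51 + 8 = 59
  P[8]: 69 + 8 = 77

Answer: 1:22 2:32 3:22 4:27 5:25 6:43 7:59 8:77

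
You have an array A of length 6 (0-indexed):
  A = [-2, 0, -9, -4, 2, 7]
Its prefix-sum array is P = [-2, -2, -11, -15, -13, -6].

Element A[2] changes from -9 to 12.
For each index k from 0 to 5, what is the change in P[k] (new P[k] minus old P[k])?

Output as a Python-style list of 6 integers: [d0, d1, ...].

Answer: [0, 0, 21, 21, 21, 21]

Derivation:
Element change: A[2] -9 -> 12, delta = 21
For k < 2: P[k] unchanged, delta_P[k] = 0
For k >= 2: P[k] shifts by exactly 21
Delta array: [0, 0, 21, 21, 21, 21]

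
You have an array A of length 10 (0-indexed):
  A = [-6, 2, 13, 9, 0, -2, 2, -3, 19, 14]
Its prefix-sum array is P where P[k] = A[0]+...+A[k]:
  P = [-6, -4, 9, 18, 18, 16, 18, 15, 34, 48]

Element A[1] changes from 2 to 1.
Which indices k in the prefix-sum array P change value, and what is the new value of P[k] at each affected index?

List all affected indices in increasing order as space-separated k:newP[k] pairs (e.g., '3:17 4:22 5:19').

P[k] = A[0] + ... + A[k]
P[k] includes A[1] iff k >= 1
Affected indices: 1, 2, ..., 9; delta = -1
  P[1]: -4 + -1 = -5
  P[2]: 9 + -1 = 8
  P[3]: 18 + -1 = 17
  P[4]: 18 + -1 = 17
  P[5]: 16 + -1 = 15
  P[6]: 18 + -1 = 17
  P[7]: 15 + -1 = 14
  P[8]: 34 + -1 = 33
  P[9]: 48 + -1 = 47

Answer: 1:-5 2:8 3:17 4:17 5:15 6:17 7:14 8:33 9:47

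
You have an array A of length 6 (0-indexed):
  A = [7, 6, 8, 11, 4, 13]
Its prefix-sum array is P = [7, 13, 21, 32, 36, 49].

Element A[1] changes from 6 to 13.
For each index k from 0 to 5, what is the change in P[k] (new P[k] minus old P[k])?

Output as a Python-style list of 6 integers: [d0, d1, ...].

Element change: A[1] 6 -> 13, delta = 7
For k < 1: P[k] unchanged, delta_P[k] = 0
For k >= 1: P[k] shifts by exactly 7
Delta array: [0, 7, 7, 7, 7, 7]

Answer: [0, 7, 7, 7, 7, 7]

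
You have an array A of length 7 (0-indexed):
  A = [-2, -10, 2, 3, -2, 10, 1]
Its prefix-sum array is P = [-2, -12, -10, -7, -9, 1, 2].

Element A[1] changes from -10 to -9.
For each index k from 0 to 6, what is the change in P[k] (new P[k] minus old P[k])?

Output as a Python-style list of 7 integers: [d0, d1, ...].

Element change: A[1] -10 -> -9, delta = 1
For k < 1: P[k] unchanged, delta_P[k] = 0
For k >= 1: P[k] shifts by exactly 1
Delta array: [0, 1, 1, 1, 1, 1, 1]

Answer: [0, 1, 1, 1, 1, 1, 1]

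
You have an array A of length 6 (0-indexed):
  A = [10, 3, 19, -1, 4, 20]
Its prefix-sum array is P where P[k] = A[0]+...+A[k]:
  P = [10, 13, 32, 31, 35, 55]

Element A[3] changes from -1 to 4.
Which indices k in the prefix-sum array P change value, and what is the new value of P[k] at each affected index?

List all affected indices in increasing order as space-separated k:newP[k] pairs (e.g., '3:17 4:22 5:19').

P[k] = A[0] + ... + A[k]
P[k] includes A[3] iff k >= 3
Affected indices: 3, 4, ..., 5; delta = 5
  P[3]: 31 + 5 = 36
  P[4]: 35 + 5 = 40
  P[5]: 55 + 5 = 60

Answer: 3:36 4:40 5:60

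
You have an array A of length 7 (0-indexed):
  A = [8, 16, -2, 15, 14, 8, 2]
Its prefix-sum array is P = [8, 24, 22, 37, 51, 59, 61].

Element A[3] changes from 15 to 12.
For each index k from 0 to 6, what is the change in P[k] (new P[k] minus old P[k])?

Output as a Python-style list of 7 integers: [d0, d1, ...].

Answer: [0, 0, 0, -3, -3, -3, -3]

Derivation:
Element change: A[3] 15 -> 12, delta = -3
For k < 3: P[k] unchanged, delta_P[k] = 0
For k >= 3: P[k] shifts by exactly -3
Delta array: [0, 0, 0, -3, -3, -3, -3]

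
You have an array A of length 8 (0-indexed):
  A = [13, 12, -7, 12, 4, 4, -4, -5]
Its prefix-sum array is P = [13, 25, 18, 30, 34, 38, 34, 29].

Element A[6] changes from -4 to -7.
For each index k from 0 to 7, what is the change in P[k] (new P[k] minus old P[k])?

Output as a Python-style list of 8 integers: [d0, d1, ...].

Answer: [0, 0, 0, 0, 0, 0, -3, -3]

Derivation:
Element change: A[6] -4 -> -7, delta = -3
For k < 6: P[k] unchanged, delta_P[k] = 0
For k >= 6: P[k] shifts by exactly -3
Delta array: [0, 0, 0, 0, 0, 0, -3, -3]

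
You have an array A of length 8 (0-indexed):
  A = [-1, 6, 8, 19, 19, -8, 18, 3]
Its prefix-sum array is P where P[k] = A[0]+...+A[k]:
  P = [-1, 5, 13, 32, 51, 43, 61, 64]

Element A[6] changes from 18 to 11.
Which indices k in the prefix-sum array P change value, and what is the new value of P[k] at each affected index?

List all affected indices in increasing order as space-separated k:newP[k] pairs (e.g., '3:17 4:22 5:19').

P[k] = A[0] + ... + A[k]
P[k] includes A[6] iff k >= 6
Affected indices: 6, 7, ..., 7; delta = -7
  P[6]: 61 + -7 = 54
  P[7]: 64 + -7 = 57

Answer: 6:54 7:57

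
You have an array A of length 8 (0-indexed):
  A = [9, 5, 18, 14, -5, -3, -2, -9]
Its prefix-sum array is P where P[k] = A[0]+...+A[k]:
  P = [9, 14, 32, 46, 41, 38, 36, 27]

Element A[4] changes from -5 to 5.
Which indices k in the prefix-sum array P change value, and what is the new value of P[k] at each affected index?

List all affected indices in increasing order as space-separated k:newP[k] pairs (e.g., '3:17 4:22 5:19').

P[k] = A[0] + ... + A[k]
P[k] includes A[4] iff k >= 4
Affected indices: 4, 5, ..., 7; delta = 10
  P[4]: 41 + 10 = 51
  P[5]: 38 + 10 = 48
  P[6]: 36 + 10 = 46
  P[7]: 27 + 10 = 37

Answer: 4:51 5:48 6:46 7:37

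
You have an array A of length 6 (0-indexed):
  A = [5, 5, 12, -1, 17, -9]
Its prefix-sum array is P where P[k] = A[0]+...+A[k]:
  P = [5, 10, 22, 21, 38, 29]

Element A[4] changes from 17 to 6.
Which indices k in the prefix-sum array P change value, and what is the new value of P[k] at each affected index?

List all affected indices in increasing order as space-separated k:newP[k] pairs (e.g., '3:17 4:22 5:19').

P[k] = A[0] + ... + A[k]
P[k] includes A[4] iff k >= 4
Affected indices: 4, 5, ..., 5; delta = -11
  P[4]: 38 + -11 = 27
  P[5]: 29 + -11 = 18

Answer: 4:27 5:18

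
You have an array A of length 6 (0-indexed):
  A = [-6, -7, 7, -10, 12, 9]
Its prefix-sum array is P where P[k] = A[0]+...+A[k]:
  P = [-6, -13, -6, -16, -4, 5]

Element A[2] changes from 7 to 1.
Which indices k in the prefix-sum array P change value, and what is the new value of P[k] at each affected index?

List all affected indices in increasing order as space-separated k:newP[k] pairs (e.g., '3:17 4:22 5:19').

P[k] = A[0] + ... + A[k]
P[k] includes A[2] iff k >= 2
Affected indices: 2, 3, ..., 5; delta = -6
  P[2]: -6 + -6 = -12
  P[3]: -16 + -6 = -22
  P[4]: -4 + -6 = -10
  P[5]: 5 + -6 = -1

Answer: 2:-12 3:-22 4:-10 5:-1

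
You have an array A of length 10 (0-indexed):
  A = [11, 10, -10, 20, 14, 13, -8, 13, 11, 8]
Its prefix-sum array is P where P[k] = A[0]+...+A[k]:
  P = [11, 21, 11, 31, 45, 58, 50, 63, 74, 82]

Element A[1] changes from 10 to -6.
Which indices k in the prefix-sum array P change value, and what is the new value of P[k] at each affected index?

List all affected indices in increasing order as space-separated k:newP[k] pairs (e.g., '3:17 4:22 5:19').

P[k] = A[0] + ... + A[k]
P[k] includes A[1] iff k >= 1
Affected indices: 1, 2, ..., 9; delta = -16
  P[1]: 21 + -16 = 5
  P[2]: 11 + -16 = -5
  P[3]: 31 + -16 = 15
  P[4]: 45 + -16 = 29
  P[5]: 58 + -16 = 42
  P[6]: 50 + -16 = 34
  P[7]: 63 + -16 = 47
  P[8]: 74 + -16 = 58
  P[9]: 82 + -16 = 66

Answer: 1:5 2:-5 3:15 4:29 5:42 6:34 7:47 8:58 9:66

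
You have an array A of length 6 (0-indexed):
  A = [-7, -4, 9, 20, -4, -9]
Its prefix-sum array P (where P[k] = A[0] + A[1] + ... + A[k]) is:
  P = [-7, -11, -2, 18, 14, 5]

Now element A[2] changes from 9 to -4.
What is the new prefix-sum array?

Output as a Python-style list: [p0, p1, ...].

Change: A[2] 9 -> -4, delta = -13
P[k] for k < 2: unchanged (A[2] not included)
P[k] for k >= 2: shift by delta = -13
  P[0] = -7 + 0 = -7
  P[1] = -11 + 0 = -11
  P[2] = -2 + -13 = -15
  P[3] = 18 + -13 = 5
  P[4] = 14 + -13 = 1
  P[5] = 5 + -13 = -8

Answer: [-7, -11, -15, 5, 1, -8]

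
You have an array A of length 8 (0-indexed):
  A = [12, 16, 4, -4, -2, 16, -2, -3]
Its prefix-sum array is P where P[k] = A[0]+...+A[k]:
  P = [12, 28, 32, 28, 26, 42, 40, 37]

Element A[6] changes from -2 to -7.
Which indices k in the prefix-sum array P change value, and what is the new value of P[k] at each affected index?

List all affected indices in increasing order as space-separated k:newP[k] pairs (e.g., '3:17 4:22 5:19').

Answer: 6:35 7:32

Derivation:
P[k] = A[0] + ... + A[k]
P[k] includes A[6] iff k >= 6
Affected indices: 6, 7, ..., 7; delta = -5
  P[6]: 40 + -5 = 35
  P[7]: 37 + -5 = 32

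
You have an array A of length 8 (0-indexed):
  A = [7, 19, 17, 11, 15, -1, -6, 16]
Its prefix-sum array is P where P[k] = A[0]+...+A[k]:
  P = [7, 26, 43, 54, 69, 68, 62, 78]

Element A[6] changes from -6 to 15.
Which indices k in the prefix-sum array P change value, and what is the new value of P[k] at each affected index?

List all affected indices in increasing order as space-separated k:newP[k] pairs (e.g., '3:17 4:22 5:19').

P[k] = A[0] + ... + A[k]
P[k] includes A[6] iff k >= 6
Affected indices: 6, 7, ..., 7; delta = 21
  P[6]: 62 + 21 = 83
  P[7]: 78 + 21 = 99

Answer: 6:83 7:99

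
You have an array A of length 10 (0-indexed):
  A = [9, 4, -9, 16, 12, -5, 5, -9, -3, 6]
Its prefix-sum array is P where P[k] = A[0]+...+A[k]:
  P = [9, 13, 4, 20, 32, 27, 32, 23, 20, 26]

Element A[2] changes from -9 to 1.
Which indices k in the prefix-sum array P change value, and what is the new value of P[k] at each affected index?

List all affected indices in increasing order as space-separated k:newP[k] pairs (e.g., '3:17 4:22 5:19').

Answer: 2:14 3:30 4:42 5:37 6:42 7:33 8:30 9:36

Derivation:
P[k] = A[0] + ... + A[k]
P[k] includes A[2] iff k >= 2
Affected indices: 2, 3, ..., 9; delta = 10
  P[2]: 4 + 10 = 14
  P[3]: 20 + 10 = 30
  P[4]: 32 + 10 = 42
  P[5]: 27 + 10 = 37
  P[6]: 32 + 10 = 42
  P[7]: 23 + 10 = 33
  P[8]: 20 + 10 = 30
  P[9]: 26 + 10 = 36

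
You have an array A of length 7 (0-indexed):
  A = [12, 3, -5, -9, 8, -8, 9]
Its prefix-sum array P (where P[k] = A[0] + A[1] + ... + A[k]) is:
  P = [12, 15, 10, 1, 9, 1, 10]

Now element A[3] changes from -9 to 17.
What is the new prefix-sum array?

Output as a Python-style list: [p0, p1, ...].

Answer: [12, 15, 10, 27, 35, 27, 36]

Derivation:
Change: A[3] -9 -> 17, delta = 26
P[k] for k < 3: unchanged (A[3] not included)
P[k] for k >= 3: shift by delta = 26
  P[0] = 12 + 0 = 12
  P[1] = 15 + 0 = 15
  P[2] = 10 + 0 = 10
  P[3] = 1 + 26 = 27
  P[4] = 9 + 26 = 35
  P[5] = 1 + 26 = 27
  P[6] = 10 + 26 = 36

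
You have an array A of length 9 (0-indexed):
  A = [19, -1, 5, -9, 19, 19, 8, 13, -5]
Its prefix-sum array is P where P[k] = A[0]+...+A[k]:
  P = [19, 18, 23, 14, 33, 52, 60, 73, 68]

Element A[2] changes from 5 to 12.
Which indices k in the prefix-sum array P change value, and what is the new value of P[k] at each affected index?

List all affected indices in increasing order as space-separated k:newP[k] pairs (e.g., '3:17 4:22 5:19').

Answer: 2:30 3:21 4:40 5:59 6:67 7:80 8:75

Derivation:
P[k] = A[0] + ... + A[k]
P[k] includes A[2] iff k >= 2
Affected indices: 2, 3, ..., 8; delta = 7
  P[2]: 23 + 7 = 30
  P[3]: 14 + 7 = 21
  P[4]: 33 + 7 = 40
  P[5]: 52 + 7 = 59
  P[6]: 60 + 7 = 67
  P[7]: 73 + 7 = 80
  P[8]: 68 + 7 = 75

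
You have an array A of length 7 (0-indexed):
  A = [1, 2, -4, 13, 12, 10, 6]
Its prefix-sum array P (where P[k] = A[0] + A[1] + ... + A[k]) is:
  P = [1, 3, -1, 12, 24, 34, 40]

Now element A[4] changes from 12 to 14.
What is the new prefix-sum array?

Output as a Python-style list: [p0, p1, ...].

Change: A[4] 12 -> 14, delta = 2
P[k] for k < 4: unchanged (A[4] not included)
P[k] for k >= 4: shift by delta = 2
  P[0] = 1 + 0 = 1
  P[1] = 3 + 0 = 3
  P[2] = -1 + 0 = -1
  P[3] = 12 + 0 = 12
  P[4] = 24 + 2 = 26
  P[5] = 34 + 2 = 36
  P[6] = 40 + 2 = 42

Answer: [1, 3, -1, 12, 26, 36, 42]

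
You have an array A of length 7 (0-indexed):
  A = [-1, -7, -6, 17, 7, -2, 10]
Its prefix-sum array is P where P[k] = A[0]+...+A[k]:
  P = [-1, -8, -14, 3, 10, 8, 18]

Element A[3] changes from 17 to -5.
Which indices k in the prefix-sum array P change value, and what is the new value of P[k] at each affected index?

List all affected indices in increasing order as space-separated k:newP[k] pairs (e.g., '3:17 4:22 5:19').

P[k] = A[0] + ... + A[k]
P[k] includes A[3] iff k >= 3
Affected indices: 3, 4, ..., 6; delta = -22
  P[3]: 3 + -22 = -19
  P[4]: 10 + -22 = -12
  P[5]: 8 + -22 = -14
  P[6]: 18 + -22 = -4

Answer: 3:-19 4:-12 5:-14 6:-4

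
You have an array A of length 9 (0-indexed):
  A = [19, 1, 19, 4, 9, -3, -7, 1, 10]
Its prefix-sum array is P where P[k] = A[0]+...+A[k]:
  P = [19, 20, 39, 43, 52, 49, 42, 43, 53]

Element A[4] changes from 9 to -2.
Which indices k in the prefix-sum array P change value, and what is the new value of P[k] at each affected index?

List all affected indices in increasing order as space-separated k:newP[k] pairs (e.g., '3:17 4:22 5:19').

Answer: 4:41 5:38 6:31 7:32 8:42

Derivation:
P[k] = A[0] + ... + A[k]
P[k] includes A[4] iff k >= 4
Affected indices: 4, 5, ..., 8; delta = -11
  P[4]: 52 + -11 = 41
  P[5]: 49 + -11 = 38
  P[6]: 42 + -11 = 31
  P[7]: 43 + -11 = 32
  P[8]: 53 + -11 = 42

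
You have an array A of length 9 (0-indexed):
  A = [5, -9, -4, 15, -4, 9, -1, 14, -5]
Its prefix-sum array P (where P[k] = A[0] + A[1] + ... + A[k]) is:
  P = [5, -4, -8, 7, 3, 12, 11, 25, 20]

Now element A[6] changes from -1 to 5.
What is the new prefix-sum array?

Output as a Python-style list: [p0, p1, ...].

Change: A[6] -1 -> 5, delta = 6
P[k] for k < 6: unchanged (A[6] not included)
P[k] for k >= 6: shift by delta = 6
  P[0] = 5 + 0 = 5
  P[1] = -4 + 0 = -4
  P[2] = -8 + 0 = -8
  P[3] = 7 + 0 = 7
  P[4] = 3 + 0 = 3
  P[5] = 12 + 0 = 12
  P[6] = 11 + 6 = 17
  P[7] = 25 + 6 = 31
  P[8] = 20 + 6 = 26

Answer: [5, -4, -8, 7, 3, 12, 17, 31, 26]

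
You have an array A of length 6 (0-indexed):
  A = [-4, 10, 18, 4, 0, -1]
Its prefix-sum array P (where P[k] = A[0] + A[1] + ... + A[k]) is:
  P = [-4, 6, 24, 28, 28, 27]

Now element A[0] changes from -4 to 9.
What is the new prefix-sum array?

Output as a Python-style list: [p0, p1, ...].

Change: A[0] -4 -> 9, delta = 13
P[k] for k < 0: unchanged (A[0] not included)
P[k] for k >= 0: shift by delta = 13
  P[0] = -4 + 13 = 9
  P[1] = 6 + 13 = 19
  P[2] = 24 + 13 = 37
  P[3] = 28 + 13 = 41
  P[4] = 28 + 13 = 41
  P[5] = 27 + 13 = 40

Answer: [9, 19, 37, 41, 41, 40]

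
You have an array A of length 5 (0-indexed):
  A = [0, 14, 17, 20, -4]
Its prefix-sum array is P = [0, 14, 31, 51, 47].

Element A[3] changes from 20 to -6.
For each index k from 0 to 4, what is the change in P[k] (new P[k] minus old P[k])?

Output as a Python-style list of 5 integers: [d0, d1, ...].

Answer: [0, 0, 0, -26, -26]

Derivation:
Element change: A[3] 20 -> -6, delta = -26
For k < 3: P[k] unchanged, delta_P[k] = 0
For k >= 3: P[k] shifts by exactly -26
Delta array: [0, 0, 0, -26, -26]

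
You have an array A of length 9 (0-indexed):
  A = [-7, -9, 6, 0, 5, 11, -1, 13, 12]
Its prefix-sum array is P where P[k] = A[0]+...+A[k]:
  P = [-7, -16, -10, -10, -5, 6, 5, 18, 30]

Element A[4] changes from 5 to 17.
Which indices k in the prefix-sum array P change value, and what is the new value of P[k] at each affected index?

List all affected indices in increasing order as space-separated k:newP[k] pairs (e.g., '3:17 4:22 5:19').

P[k] = A[0] + ... + A[k]
P[k] includes A[4] iff k >= 4
Affected indices: 4, 5, ..., 8; delta = 12
  P[4]: -5 + 12 = 7
  P[5]: 6 + 12 = 18
  P[6]: 5 + 12 = 17
  P[7]: 18 + 12 = 30
  P[8]: 30 + 12 = 42

Answer: 4:7 5:18 6:17 7:30 8:42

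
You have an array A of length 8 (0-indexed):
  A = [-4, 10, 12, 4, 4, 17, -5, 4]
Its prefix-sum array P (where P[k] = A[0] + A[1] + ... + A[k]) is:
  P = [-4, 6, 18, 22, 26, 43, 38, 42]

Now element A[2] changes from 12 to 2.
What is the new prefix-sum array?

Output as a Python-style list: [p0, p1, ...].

Answer: [-4, 6, 8, 12, 16, 33, 28, 32]

Derivation:
Change: A[2] 12 -> 2, delta = -10
P[k] for k < 2: unchanged (A[2] not included)
P[k] for k >= 2: shift by delta = -10
  P[0] = -4 + 0 = -4
  P[1] = 6 + 0 = 6
  P[2] = 18 + -10 = 8
  P[3] = 22 + -10 = 12
  P[4] = 26 + -10 = 16
  P[5] = 43 + -10 = 33
  P[6] = 38 + -10 = 28
  P[7] = 42 + -10 = 32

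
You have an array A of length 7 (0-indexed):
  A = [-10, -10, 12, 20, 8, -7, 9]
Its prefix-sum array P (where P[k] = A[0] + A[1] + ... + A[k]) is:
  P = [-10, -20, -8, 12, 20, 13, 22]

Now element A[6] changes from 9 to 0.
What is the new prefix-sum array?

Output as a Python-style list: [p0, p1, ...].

Answer: [-10, -20, -8, 12, 20, 13, 13]

Derivation:
Change: A[6] 9 -> 0, delta = -9
P[k] for k < 6: unchanged (A[6] not included)
P[k] for k >= 6: shift by delta = -9
  P[0] = -10 + 0 = -10
  P[1] = -20 + 0 = -20
  P[2] = -8 + 0 = -8
  P[3] = 12 + 0 = 12
  P[4] = 20 + 0 = 20
  P[5] = 13 + 0 = 13
  P[6] = 22 + -9 = 13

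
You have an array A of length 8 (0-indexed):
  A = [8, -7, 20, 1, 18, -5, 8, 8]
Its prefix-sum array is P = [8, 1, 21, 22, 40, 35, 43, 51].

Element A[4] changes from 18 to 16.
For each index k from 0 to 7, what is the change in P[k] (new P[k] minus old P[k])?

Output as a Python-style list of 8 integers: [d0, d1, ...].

Element change: A[4] 18 -> 16, delta = -2
For k < 4: P[k] unchanged, delta_P[k] = 0
For k >= 4: P[k] shifts by exactly -2
Delta array: [0, 0, 0, 0, -2, -2, -2, -2]

Answer: [0, 0, 0, 0, -2, -2, -2, -2]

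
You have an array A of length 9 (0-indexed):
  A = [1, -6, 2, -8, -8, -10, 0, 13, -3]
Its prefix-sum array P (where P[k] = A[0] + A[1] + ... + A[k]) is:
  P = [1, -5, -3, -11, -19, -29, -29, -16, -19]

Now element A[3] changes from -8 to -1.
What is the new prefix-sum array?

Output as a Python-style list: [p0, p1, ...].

Change: A[3] -8 -> -1, delta = 7
P[k] for k < 3: unchanged (A[3] not included)
P[k] for k >= 3: shift by delta = 7
  P[0] = 1 + 0 = 1
  P[1] = -5 + 0 = -5
  P[2] = -3 + 0 = -3
  P[3] = -11 + 7 = -4
  P[4] = -19 + 7 = -12
  P[5] = -29 + 7 = -22
  P[6] = -29 + 7 = -22
  P[7] = -16 + 7 = -9
  P[8] = -19 + 7 = -12

Answer: [1, -5, -3, -4, -12, -22, -22, -9, -12]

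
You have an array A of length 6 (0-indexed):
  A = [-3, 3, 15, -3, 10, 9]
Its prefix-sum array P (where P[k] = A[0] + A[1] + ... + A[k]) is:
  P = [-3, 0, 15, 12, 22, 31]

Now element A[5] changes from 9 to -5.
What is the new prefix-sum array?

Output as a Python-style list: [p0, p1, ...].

Change: A[5] 9 -> -5, delta = -14
P[k] for k < 5: unchanged (A[5] not included)
P[k] for k >= 5: shift by delta = -14
  P[0] = -3 + 0 = -3
  P[1] = 0 + 0 = 0
  P[2] = 15 + 0 = 15
  P[3] = 12 + 0 = 12
  P[4] = 22 + 0 = 22
  P[5] = 31 + -14 = 17

Answer: [-3, 0, 15, 12, 22, 17]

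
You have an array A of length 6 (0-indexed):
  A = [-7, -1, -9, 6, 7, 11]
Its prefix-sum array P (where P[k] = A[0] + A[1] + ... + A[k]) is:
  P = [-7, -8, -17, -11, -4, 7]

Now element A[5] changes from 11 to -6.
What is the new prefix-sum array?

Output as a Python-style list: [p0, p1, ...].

Change: A[5] 11 -> -6, delta = -17
P[k] for k < 5: unchanged (A[5] not included)
P[k] for k >= 5: shift by delta = -17
  P[0] = -7 + 0 = -7
  P[1] = -8 + 0 = -8
  P[2] = -17 + 0 = -17
  P[3] = -11 + 0 = -11
  P[4] = -4 + 0 = -4
  P[5] = 7 + -17 = -10

Answer: [-7, -8, -17, -11, -4, -10]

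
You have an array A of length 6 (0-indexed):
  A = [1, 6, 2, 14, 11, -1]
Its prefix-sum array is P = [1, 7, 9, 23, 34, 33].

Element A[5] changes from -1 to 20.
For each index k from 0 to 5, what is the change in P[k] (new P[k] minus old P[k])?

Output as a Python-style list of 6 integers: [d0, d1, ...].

Answer: [0, 0, 0, 0, 0, 21]

Derivation:
Element change: A[5] -1 -> 20, delta = 21
For k < 5: P[k] unchanged, delta_P[k] = 0
For k >= 5: P[k] shifts by exactly 21
Delta array: [0, 0, 0, 0, 0, 21]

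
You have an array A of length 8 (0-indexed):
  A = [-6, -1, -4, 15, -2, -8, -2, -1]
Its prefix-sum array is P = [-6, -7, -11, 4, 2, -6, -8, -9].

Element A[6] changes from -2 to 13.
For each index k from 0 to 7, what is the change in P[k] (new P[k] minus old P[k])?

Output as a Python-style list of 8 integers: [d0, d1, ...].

Answer: [0, 0, 0, 0, 0, 0, 15, 15]

Derivation:
Element change: A[6] -2 -> 13, delta = 15
For k < 6: P[k] unchanged, delta_P[k] = 0
For k >= 6: P[k] shifts by exactly 15
Delta array: [0, 0, 0, 0, 0, 0, 15, 15]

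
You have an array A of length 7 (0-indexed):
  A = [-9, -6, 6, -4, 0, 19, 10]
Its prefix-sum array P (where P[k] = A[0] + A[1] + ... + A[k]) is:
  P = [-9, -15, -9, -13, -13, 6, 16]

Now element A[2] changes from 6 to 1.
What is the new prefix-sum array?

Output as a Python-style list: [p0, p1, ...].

Change: A[2] 6 -> 1, delta = -5
P[k] for k < 2: unchanged (A[2] not included)
P[k] for k >= 2: shift by delta = -5
  P[0] = -9 + 0 = -9
  P[1] = -15 + 0 = -15
  P[2] = -9 + -5 = -14
  P[3] = -13 + -5 = -18
  P[4] = -13 + -5 = -18
  P[5] = 6 + -5 = 1
  P[6] = 16 + -5 = 11

Answer: [-9, -15, -14, -18, -18, 1, 11]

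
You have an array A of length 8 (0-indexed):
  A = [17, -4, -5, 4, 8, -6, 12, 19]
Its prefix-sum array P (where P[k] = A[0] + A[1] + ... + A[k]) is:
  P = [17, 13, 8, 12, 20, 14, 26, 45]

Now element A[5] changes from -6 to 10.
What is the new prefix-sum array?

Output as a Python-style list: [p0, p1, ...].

Change: A[5] -6 -> 10, delta = 16
P[k] for k < 5: unchanged (A[5] not included)
P[k] for k >= 5: shift by delta = 16
  P[0] = 17 + 0 = 17
  P[1] = 13 + 0 = 13
  P[2] = 8 + 0 = 8
  P[3] = 12 + 0 = 12
  P[4] = 20 + 0 = 20
  P[5] = 14 + 16 = 30
  P[6] = 26 + 16 = 42
  P[7] = 45 + 16 = 61

Answer: [17, 13, 8, 12, 20, 30, 42, 61]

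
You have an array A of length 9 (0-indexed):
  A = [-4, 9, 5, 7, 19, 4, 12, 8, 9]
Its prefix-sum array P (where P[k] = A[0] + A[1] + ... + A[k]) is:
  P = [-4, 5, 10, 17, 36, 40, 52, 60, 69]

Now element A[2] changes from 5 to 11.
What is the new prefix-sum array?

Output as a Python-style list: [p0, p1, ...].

Change: A[2] 5 -> 11, delta = 6
P[k] for k < 2: unchanged (A[2] not included)
P[k] for k >= 2: shift by delta = 6
  P[0] = -4 + 0 = -4
  P[1] = 5 + 0 = 5
  P[2] = 10 + 6 = 16
  P[3] = 17 + 6 = 23
  P[4] = 36 + 6 = 42
  P[5] = 40 + 6 = 46
  P[6] = 52 + 6 = 58
  P[7] = 60 + 6 = 66
  P[8] = 69 + 6 = 75

Answer: [-4, 5, 16, 23, 42, 46, 58, 66, 75]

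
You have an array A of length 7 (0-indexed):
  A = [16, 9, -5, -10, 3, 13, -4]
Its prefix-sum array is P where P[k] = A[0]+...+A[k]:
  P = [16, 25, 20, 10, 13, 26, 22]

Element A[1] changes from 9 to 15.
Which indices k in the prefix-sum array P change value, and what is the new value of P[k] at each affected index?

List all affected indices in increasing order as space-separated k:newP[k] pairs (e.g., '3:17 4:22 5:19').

P[k] = A[0] + ... + A[k]
P[k] includes A[1] iff k >= 1
Affected indices: 1, 2, ..., 6; delta = 6
  P[1]: 25 + 6 = 31
  P[2]: 20 + 6 = 26
  P[3]: 10 + 6 = 16
  P[4]: 13 + 6 = 19
  P[5]: 26 + 6 = 32
  P[6]: 22 + 6 = 28

Answer: 1:31 2:26 3:16 4:19 5:32 6:28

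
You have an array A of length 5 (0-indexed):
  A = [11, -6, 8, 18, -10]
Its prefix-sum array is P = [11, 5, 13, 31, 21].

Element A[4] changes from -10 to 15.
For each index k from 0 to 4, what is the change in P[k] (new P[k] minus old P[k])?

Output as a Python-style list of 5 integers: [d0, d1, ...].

Answer: [0, 0, 0, 0, 25]

Derivation:
Element change: A[4] -10 -> 15, delta = 25
For k < 4: P[k] unchanged, delta_P[k] = 0
For k >= 4: P[k] shifts by exactly 25
Delta array: [0, 0, 0, 0, 25]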